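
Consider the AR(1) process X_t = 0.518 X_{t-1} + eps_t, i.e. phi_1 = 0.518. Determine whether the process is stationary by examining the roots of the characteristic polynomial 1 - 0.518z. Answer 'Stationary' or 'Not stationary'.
\text{Stationary}

The AR(p) characteristic polynomial is P(z) = 1 - 0.518z.
Stationarity requires all roots to lie outside the unit circle, i.e. |z| > 1 for every root.
This is linear in z: 1 + (-0.518) z = 0  =>  z = -1/(-0.518) = 1.930502,  |z| = 1.930502.
Moduli of all roots: 1.9305.
All moduli strictly greater than 1? Yes.
Verdict: Stationary.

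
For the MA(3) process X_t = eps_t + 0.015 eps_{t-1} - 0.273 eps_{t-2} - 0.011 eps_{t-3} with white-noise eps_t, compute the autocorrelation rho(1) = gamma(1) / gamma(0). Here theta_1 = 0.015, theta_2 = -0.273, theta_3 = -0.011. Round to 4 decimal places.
\rho(1) = 0.0129

For an MA(q) process with theta_0 = 1, the autocovariance is
  gamma(k) = sigma^2 * sum_{i=0..q-k} theta_i * theta_{i+k},
and rho(k) = gamma(k) / gamma(0). Sigma^2 cancels.
  numerator   = (1)*(0.015) + (0.015)*(-0.273) + (-0.273)*(-0.011) = 0.013908.
  denominator = (1)^2 + (0.015)^2 + (-0.273)^2 + (-0.011)^2 = 1.074875.
  rho(1) = 0.013908 / 1.074875 = 0.0129.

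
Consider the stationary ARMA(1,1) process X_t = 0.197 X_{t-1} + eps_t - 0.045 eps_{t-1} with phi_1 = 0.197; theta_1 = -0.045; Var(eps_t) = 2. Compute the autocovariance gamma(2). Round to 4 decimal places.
\gamma(2) = 0.0618

Multiply the model equation by X_{t-k} and take expectations. With theta_0 = psi_0 = 1 and psi_j the MA(infinity) weights, this gives
  gamma(k) - sum_i phi_i gamma(k-i) = c_k,
  c_k = sigma^2 * sum_{j=k..q} theta_j psi_{j-k}   (c_k = 0 for k > q),
using gamma(-m) = gamma(m).
psi-weights needed (psi_j = theta_j + sum_i phi_i psi_{j-i}):
  psi_1 = theta_1 + phi_1 = -0.045 + (0.197) = 0.152
Right-hand sides:
  c_0 = sigma^2 (1 + theta_1 psi_1) = 2 * (1 + (-0.045)(0.152)) = 2 * 0.99316 = 1.98632
  c_1 = sigma^2 theta_1 = 2 * (-0.045) = -0.09
  c_2 = 0
Equations for k = 0 and k = 1 (AR order 1):
  gamma(0) = phi_1 gamma(1) + c_0
  gamma(1) = phi_1 gamma(0) + c_1
Substituting the second into the first: gamma(0) (1 - phi_1^2) = c_0 + phi_1 c_1, so
  gamma(0) = (c_0 + phi_1 c_1) / (1 - phi_1^2) = (1.98632 + (0.197)(-0.09)) / (1 - (0.197)^2) = 1.96859 / 0.961191 = 2.048074.
  gamma(1) = phi_1 gamma(0) + c_1 = (0.197)(2.048074) + (-0.09) = 0.313471.
For k = 2 (> q): gamma(2) = phi_1 gamma(1) = (0.197)(0.313471) = 0.061754.
Therefore gamma(2) = 0.0618 (to 4 decimal places).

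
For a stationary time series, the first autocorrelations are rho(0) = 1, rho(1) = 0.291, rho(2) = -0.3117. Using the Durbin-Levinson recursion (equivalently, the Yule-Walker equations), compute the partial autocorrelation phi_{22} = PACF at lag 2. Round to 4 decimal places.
\phi_{22} = -0.4331

The PACF at lag k is phi_{kk}, the last component of the solution
to the Yule-Walker system G_k phi = r_k where
  (G_k)_{ij} = rho(|i - j|), (r_k)_i = rho(i), i,j = 1..k.
Equivalently, Durbin-Levinson gives phi_{kk} iteratively:
  phi_{11} = rho(1)
  phi_{kk} = [rho(k) - sum_{j=1..k-1} phi_{k-1,j} rho(k-j)]
            / [1 - sum_{j=1..k-1} phi_{k-1,j} rho(j)],
  phi_{k,j} = phi_{k-1,j} - phi_{kk} phi_{k-1,k-j},  j = 1..k-1.
Step k = 1:
  phi_11 = rho(1) = 0.291.
Step k = 2:
  phi_22 = [rho(2) - phi_11 rho(1)] / [1 - phi_11 rho(1)] = [-0.3117 - (0.291)(0.291)] / [1 - (0.291)(0.291)]
         = -0.396381 / 0.915319 = -0.4331.
Therefore phi_{22} = -0.4331.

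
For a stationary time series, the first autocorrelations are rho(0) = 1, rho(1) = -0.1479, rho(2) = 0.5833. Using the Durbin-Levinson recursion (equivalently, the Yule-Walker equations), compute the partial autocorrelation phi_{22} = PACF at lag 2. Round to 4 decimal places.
\phi_{22} = 0.5740

The PACF at lag k is phi_{kk}, the last component of the solution
to the Yule-Walker system G_k phi = r_k where
  (G_k)_{ij} = rho(|i - j|), (r_k)_i = rho(i), i,j = 1..k.
Equivalently, Durbin-Levinson gives phi_{kk} iteratively:
  phi_{11} = rho(1)
  phi_{kk} = [rho(k) - sum_{j=1..k-1} phi_{k-1,j} rho(k-j)]
            / [1 - sum_{j=1..k-1} phi_{k-1,j} rho(j)],
  phi_{k,j} = phi_{k-1,j} - phi_{kk} phi_{k-1,k-j},  j = 1..k-1.
Step k = 1:
  phi_11 = rho(1) = -0.1479.
Step k = 2:
  phi_22 = [rho(2) - phi_11 rho(1)] / [1 - phi_11 rho(1)] = [0.5833 - (-0.1479)(-0.1479)] / [1 - (-0.1479)(-0.1479)]
         = 0.56142559 / 0.97812559 = 0.574.
Therefore phi_{22} = 0.5740.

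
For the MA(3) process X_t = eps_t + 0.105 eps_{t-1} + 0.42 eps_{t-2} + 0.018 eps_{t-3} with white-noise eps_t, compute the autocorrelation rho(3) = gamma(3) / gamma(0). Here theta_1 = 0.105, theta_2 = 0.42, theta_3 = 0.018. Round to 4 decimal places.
\rho(3) = 0.0152

For an MA(q) process with theta_0 = 1, the autocovariance is
  gamma(k) = sigma^2 * sum_{i=0..q-k} theta_i * theta_{i+k},
and rho(k) = gamma(k) / gamma(0). Sigma^2 cancels.
  numerator   = (1)*(0.018) = 0.018.
  denominator = (1)^2 + (0.105)^2 + (0.42)^2 + (0.018)^2 = 1.187749.
  rho(3) = 0.018 / 1.187749 = 0.0152.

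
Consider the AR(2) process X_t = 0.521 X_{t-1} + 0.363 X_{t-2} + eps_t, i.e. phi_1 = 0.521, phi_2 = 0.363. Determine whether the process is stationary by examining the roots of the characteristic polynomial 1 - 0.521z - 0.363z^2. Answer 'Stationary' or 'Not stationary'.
\text{Stationary}

The AR(p) characteristic polynomial is P(z) = 1 - 0.521z - 0.363z^2.
Stationarity requires all roots to lie outside the unit circle, i.e. |z| > 1 for every root.
Set 1 + (-0.521) z + (-0.363) z^2 = 0, i.e. a z^2 + b z + c = 0 with a = -0.363, b = -0.521, c = 1.
Discriminant D = b^2 - 4ac = (-0.521)^2 - 4*(-0.363)*1 = 0.271441 - (-1.452) = 1.723441.
D >= 0, so the roots are real: z = (-b +/- sqrt(D)) / (2a) = (0.521 +/- 1.312799) / (-0.726).
  z_1 = (0.521 + 1.312799) / (-0.726) = -2.5259,   |z_1| = 2.5259.
  z_2 = (0.521 - 1.312799) / (-0.726) = 1.0906,   |z_2| = 1.0906.
Moduli of all roots: 2.5259, 1.0906.
All moduli strictly greater than 1? Yes.
Verdict: Stationary.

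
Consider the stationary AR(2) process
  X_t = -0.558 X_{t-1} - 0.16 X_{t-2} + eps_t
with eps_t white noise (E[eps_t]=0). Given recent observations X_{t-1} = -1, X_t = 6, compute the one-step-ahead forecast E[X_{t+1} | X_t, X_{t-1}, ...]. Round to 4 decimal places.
E[X_{t+1} \mid \mathcal F_t] = -3.1880

For an AR(p) model X_t = c + sum_i phi_i X_{t-i} + eps_t, the
one-step-ahead conditional mean is
  E[X_{t+1} | X_t, ...] = c + sum_i phi_i X_{t+1-i}.
Substitute known values:
  E[X_{t+1} | ...] = (-0.558) * (6) + (-0.16) * (-1)
                   = -3.1880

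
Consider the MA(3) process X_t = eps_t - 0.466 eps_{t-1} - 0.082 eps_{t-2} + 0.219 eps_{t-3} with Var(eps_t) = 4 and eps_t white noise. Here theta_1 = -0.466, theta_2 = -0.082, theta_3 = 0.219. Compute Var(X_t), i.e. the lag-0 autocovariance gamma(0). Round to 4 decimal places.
\gamma(0) = 5.0874

For an MA(q) process X_t = eps_t + sum_i theta_i eps_{t-i} with
Var(eps_t) = sigma^2, the variance is
  gamma(0) = sigma^2 * (1 + sum_i theta_i^2).
  sum_i theta_i^2 = (-0.466)^2 + (-0.082)^2 + (0.219)^2 = 0.217156 + 0.006724 + 0.047961 = 0.271841.
  gamma(0) = 4 * (1 + 0.271841) = 4 * 1.271841 = 5.087364, which rounds to 5.0874.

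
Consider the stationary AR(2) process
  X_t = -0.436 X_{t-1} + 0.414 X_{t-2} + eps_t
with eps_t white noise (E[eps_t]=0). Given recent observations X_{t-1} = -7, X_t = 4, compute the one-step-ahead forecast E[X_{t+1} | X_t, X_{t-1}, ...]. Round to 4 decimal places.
E[X_{t+1} \mid \mathcal F_t] = -4.6420

For an AR(p) model X_t = c + sum_i phi_i X_{t-i} + eps_t, the
one-step-ahead conditional mean is
  E[X_{t+1} | X_t, ...] = c + sum_i phi_i X_{t+1-i}.
Substitute known values:
  E[X_{t+1} | ...] = (-0.436) * (4) + (0.414) * (-7)
                   = -4.6420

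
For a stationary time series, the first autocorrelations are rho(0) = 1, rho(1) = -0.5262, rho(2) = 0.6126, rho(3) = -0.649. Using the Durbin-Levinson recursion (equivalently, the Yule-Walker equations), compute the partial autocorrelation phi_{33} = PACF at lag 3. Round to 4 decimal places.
\phi_{33} = -0.4090

The PACF at lag k is phi_{kk}, the last component of the solution
to the Yule-Walker system G_k phi = r_k where
  (G_k)_{ij} = rho(|i - j|), (r_k)_i = rho(i), i,j = 1..k.
Equivalently, Durbin-Levinson gives phi_{kk} iteratively:
  phi_{11} = rho(1)
  phi_{kk} = [rho(k) - sum_{j=1..k-1} phi_{k-1,j} rho(k-j)]
            / [1 - sum_{j=1..k-1} phi_{k-1,j} rho(j)],
  phi_{k,j} = phi_{k-1,j} - phi_{kk} phi_{k-1,k-j},  j = 1..k-1.
Step k = 1:
  phi_11 = rho(1) = -0.5262.
Step k = 2:
  phi_22 = [rho(2) - phi_11 rho(1)] / [1 - phi_11 rho(1)] = [0.6126 - (-0.5262)(-0.5262)] / [1 - (-0.5262)(-0.5262)]
         = 0.33571356 / 0.72311356 = 0.464261.
  Update: phi_21 = phi_11 - phi_22 phi_11 = -0.5262 - (0.464261)(-0.5262) = -0.281906.
Step k = 3:
  phi_33 = [rho(3) - phi_21 rho(2) - phi_22 rho(1)] / [1 - phi_21 rho(1) - phi_22 rho(2)]
    numerator   = -0.649 - (-0.281906)(0.6126) - (0.464261)(-0.5262) = -0.23201029
    denominator = 1 - (-0.281906)(-0.5262) - (0.464261)(0.6126) = 0.56725478
  phi_33 = -0.23201029 / 0.56725478 = -0.409.
Therefore phi_{33} = -0.4090.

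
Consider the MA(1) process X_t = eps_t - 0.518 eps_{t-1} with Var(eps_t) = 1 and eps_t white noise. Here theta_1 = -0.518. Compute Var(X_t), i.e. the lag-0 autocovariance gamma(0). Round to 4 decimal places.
\gamma(0) = 1.2683

For an MA(q) process X_t = eps_t + sum_i theta_i eps_{t-i} with
Var(eps_t) = sigma^2, the variance is
  gamma(0) = sigma^2 * (1 + sum_i theta_i^2).
  sum_i theta_i^2 = (-0.518)^2 = 0.268324.
  gamma(0) = 1 * (1 + 0.268324) = 1 * 1.268324 = 1.268324, which rounds to 1.2683.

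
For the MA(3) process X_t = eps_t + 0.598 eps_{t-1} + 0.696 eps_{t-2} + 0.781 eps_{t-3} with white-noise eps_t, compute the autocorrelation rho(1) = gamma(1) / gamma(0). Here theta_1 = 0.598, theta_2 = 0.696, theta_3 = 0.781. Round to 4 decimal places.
\rho(1) = 0.6353

For an MA(q) process with theta_0 = 1, the autocovariance is
  gamma(k) = sigma^2 * sum_{i=0..q-k} theta_i * theta_{i+k},
and rho(k) = gamma(k) / gamma(0). Sigma^2 cancels.
  numerator   = (1)*(0.598) + (0.598)*(0.696) + (0.696)*(0.781) = 1.557784.
  denominator = (1)^2 + (0.598)^2 + (0.696)^2 + (0.781)^2 = 2.451981.
  rho(1) = 1.557784 / 2.451981 = 0.6353.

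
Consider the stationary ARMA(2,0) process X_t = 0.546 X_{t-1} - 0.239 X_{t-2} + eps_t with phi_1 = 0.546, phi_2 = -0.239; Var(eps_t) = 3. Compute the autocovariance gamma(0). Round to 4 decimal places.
\gamma(0) = 3.9485

Multiply the model equation by X_{t-k} and take expectations. With theta_0 = psi_0 = 1 and psi_j the MA(infinity) weights, this gives
  gamma(k) - sum_i phi_i gamma(k-i) = c_k,
  c_k = sigma^2 * sum_{j=k..q} theta_j psi_{j-k}   (c_k = 0 for k > q),
using gamma(-m) = gamma(m).
Pure AR (q = 0): c_0 = sigma^2 = 3, c_k = 0 for k >= 1.
Equations for k = 0, 1, 2 (AR order 2, c_2 = 0):
  (E0) gamma(0) = phi_1 gamma(1) + phi_2 gamma(2) + c_0
  (E1) gamma(1) = phi_1 gamma(0) + phi_2 gamma(1) + c_1
  (E2) gamma(2) = phi_1 gamma(1) + phi_2 gamma(0)
From (E1): gamma(1) = A gamma(0) + B with
  A = phi_1 / (1 - phi_2) = 0.546 / 1.239 = 0.440678,   B = c_1 / (1 - phi_2) = 0 / 1.239 = 0.
Insert (E2) into (E0): gamma(0) (1 - phi_2^2) = phi_1 (1 + phi_2) gamma(1) + c_0.
  phi_1 (1 + phi_2) = (0.546)(0.761) = 0.415506,   1 - phi_2^2 = 0.942879.
Replace gamma(1) by A gamma(0) + B and collect gamma(0):
  gamma(0) [0.942879 - (0.415506)(0.440678)] = c_0 = 3
  gamma(0) * 0.759775 = 3
  gamma(0) = 3 / 0.759775 = 3.948539.
Therefore gamma(0) = 3.9485 (to 4 decimal places).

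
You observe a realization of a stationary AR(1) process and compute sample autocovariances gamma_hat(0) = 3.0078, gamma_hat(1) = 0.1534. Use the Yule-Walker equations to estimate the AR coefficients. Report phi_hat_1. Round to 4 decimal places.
\hat\phi_{1} = 0.0510

The Yule-Walker equations for an AR(p) process read, in matrix form,
  Gamma_p phi = r_p,   with   (Gamma_p)_{ij} = gamma(|i - j|),
                       (r_p)_i = gamma(i),   i,j = 1..p.
Substitute the sample gammas (Toeplitz matrix and right-hand side of size 1):
  Gamma_p = [[3.0078]]
  r_p     = [0.1534]
With p = 1 this is the single equation gamma(0) phi_1 = gamma(1):
  phi_hat_1 = gamma(1) / gamma(0) = 0.1534 / 3.0078 = 0.0510.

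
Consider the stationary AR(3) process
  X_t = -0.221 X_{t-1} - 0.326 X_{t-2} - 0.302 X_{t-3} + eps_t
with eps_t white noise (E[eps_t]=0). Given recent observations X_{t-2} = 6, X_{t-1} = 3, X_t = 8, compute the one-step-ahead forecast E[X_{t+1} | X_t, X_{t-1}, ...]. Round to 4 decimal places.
E[X_{t+1} \mid \mathcal F_t] = -4.5580

For an AR(p) model X_t = c + sum_i phi_i X_{t-i} + eps_t, the
one-step-ahead conditional mean is
  E[X_{t+1} | X_t, ...] = c + sum_i phi_i X_{t+1-i}.
Substitute known values:
  E[X_{t+1} | ...] = (-0.221) * (8) + (-0.326) * (3) + (-0.302) * (6)
                   = -4.5580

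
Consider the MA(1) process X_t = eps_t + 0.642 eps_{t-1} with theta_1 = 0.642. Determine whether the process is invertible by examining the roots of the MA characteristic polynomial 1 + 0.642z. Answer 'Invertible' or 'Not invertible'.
\text{Invertible}

The MA(q) characteristic polynomial is P(z) = 1 + 0.642z.
Invertibility requires all roots to lie outside the unit circle, i.e. |z| > 1 for every root.
This is linear in z: 1 + (0.642) z = 0  =>  z = -1/(0.642) = -1.557632,  |z| = 1.557632.
Moduli of all roots: 1.5576.
All moduli strictly greater than 1? Yes.
Verdict: Invertible.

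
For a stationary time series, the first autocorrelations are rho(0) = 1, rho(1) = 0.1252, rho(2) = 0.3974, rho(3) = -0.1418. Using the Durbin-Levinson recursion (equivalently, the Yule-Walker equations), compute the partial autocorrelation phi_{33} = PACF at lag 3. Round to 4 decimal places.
\phi_{33} = -0.2640

The PACF at lag k is phi_{kk}, the last component of the solution
to the Yule-Walker system G_k phi = r_k where
  (G_k)_{ij} = rho(|i - j|), (r_k)_i = rho(i), i,j = 1..k.
Equivalently, Durbin-Levinson gives phi_{kk} iteratively:
  phi_{11} = rho(1)
  phi_{kk} = [rho(k) - sum_{j=1..k-1} phi_{k-1,j} rho(k-j)]
            / [1 - sum_{j=1..k-1} phi_{k-1,j} rho(j)],
  phi_{k,j} = phi_{k-1,j} - phi_{kk} phi_{k-1,k-j},  j = 1..k-1.
Step k = 1:
  phi_11 = rho(1) = 0.1252.
Step k = 2:
  phi_22 = [rho(2) - phi_11 rho(1)] / [1 - phi_11 rho(1)] = [0.3974 - (0.1252)(0.1252)] / [1 - (0.1252)(0.1252)]
         = 0.38172496 / 0.98432496 = 0.387804.
  Update: phi_21 = phi_11 - phi_22 phi_11 = 0.1252 - (0.387804)(0.1252) = 0.076647.
Step k = 3:
  phi_33 = [rho(3) - phi_21 rho(2) - phi_22 rho(1)] / [1 - phi_21 rho(1) - phi_22 rho(2)]
    numerator   = -0.1418 - (0.076647)(0.3974) - (0.387804)(0.1252) = -0.22081254
    denominator = 1 - (0.076647)(0.1252) - (0.387804)(0.3974) = 0.83629057
  phi_33 = -0.22081254 / 0.83629057 = -0.264.
Therefore phi_{33} = -0.2640.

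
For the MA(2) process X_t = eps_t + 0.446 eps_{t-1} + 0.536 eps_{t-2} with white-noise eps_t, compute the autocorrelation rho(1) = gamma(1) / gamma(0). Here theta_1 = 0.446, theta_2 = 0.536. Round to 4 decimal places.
\rho(1) = 0.4609

For an MA(q) process with theta_0 = 1, the autocovariance is
  gamma(k) = sigma^2 * sum_{i=0..q-k} theta_i * theta_{i+k},
and rho(k) = gamma(k) / gamma(0). Sigma^2 cancels.
  numerator   = (1)*(0.446) + (0.446)*(0.536) = 0.685056.
  denominator = (1)^2 + (0.446)^2 + (0.536)^2 = 1.486212.
  rho(1) = 0.685056 / 1.486212 = 0.4609.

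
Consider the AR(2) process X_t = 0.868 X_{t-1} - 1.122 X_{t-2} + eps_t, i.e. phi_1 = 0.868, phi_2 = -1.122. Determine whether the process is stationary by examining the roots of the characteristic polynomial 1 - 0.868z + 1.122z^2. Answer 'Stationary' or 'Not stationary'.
\text{Not stationary}

The AR(p) characteristic polynomial is P(z) = 1 - 0.868z + 1.122z^2.
Stationarity requires all roots to lie outside the unit circle, i.e. |z| > 1 for every root.
Set 1 + (-0.868) z + (1.122) z^2 = 0, i.e. a z^2 + b z + c = 0 with a = 1.122, b = -0.868, c = 1.
Discriminant D = b^2 - 4ac = (-0.868)^2 - 4*(1.122)*1 = 0.753424 - (4.488) = -3.734576.
D < 0, so the roots are the complex-conjugate pair z = (-b +/- i sqrt(-D)) / (2a) = 0.3868 +/- 0.8612i.
For a conjugate pair |z|^2 = z * conj(z) = (product of roots) = c/a = 1/(1.122) = 0.891266, so |z| = sqrt(0.891266) = 0.9441 for both roots.
Moduli of all roots: 0.9441, 0.9441.
All moduli strictly greater than 1? No.
Verdict: Not stationary.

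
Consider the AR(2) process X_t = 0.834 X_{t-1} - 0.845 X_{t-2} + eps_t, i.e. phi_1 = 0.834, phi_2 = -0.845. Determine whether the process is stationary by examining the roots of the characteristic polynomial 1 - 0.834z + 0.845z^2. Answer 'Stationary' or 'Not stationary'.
\text{Stationary}

The AR(p) characteristic polynomial is P(z) = 1 - 0.834z + 0.845z^2.
Stationarity requires all roots to lie outside the unit circle, i.e. |z| > 1 for every root.
Set 1 + (-0.834) z + (0.845) z^2 = 0, i.e. a z^2 + b z + c = 0 with a = 0.845, b = -0.834, c = 1.
Discriminant D = b^2 - 4ac = (-0.834)^2 - 4*(0.845)*1 = 0.695556 - (3.38) = -2.684444.
D < 0, so the roots are the complex-conjugate pair z = (-b +/- i sqrt(-D)) / (2a) = 0.4935 +/- 0.9695i.
For a conjugate pair |z|^2 = z * conj(z) = (product of roots) = c/a = 1/(0.845) = 1.183432, so |z| = sqrt(1.183432) = 1.0879 for both roots.
Moduli of all roots: 1.0879, 1.0879.
All moduli strictly greater than 1? Yes.
Verdict: Stationary.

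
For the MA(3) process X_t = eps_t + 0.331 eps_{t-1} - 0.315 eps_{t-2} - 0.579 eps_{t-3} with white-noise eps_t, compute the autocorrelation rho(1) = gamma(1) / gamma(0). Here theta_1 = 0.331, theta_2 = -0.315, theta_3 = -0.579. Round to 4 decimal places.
\rho(1) = 0.2650

For an MA(q) process with theta_0 = 1, the autocovariance is
  gamma(k) = sigma^2 * sum_{i=0..q-k} theta_i * theta_{i+k},
and rho(k) = gamma(k) / gamma(0). Sigma^2 cancels.
  numerator   = (1)*(0.331) + (0.331)*(-0.315) + (-0.315)*(-0.579) = 0.40912.
  denominator = (1)^2 + (0.331)^2 + (-0.315)^2 + (-0.579)^2 = 1.544027.
  rho(1) = 0.40912 / 1.544027 = 0.2650.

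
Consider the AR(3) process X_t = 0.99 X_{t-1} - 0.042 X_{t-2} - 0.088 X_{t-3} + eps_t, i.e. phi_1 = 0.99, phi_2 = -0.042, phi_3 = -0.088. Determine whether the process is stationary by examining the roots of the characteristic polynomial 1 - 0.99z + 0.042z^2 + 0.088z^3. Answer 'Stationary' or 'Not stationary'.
\text{Stationary}

The AR(p) characteristic polynomial is P(z) = 1 - 0.99z + 0.042z^2 + 0.088z^3.
Stationarity requires all roots to lie outside the unit circle, i.e. |z| > 1 for every root.
Degree 3: look for a simple real root z0 first, then factor out (1 - z/z0) and solve the remaining quadratic.
Testing z0 = 1.25: P(1.25) = 1 + (-0.99)(1.25) + (0.042)(1.25)^2 + (0.088)(1.25)^3
  = 1 + (-1.2375) + (0.065625) + (0.171875) = 0.  So z_0 = 1.25 is a root, |z_0| = 1.25.
Divide out the factor (1 - 0.8 z) = (1 - z/z0) (since 1/z0 = 0.8):
  P(z) = (1 - 0.8 z)(1 + (-0.19) z + (-0.11) z^2)
  [check: z-coef -0.19 - (0.8) = -0.99; z^2-coef -0.11 - (0.8)(-0.19) = 0.042; z^3-coef -(0.8)(-0.11) = 0.088.]
Remaining roots from the quadratic factor 1 + (-0.19) z + (-0.11) z^2:
  Set 1 + (-0.19) z + (-0.11) z^2 = 0, i.e. a z^2 + b z + c = 0 with a = -0.11, b = -0.19, c = 1.
  Discriminant D = b^2 - 4ac = (-0.19)^2 - 4*(-0.11)*1 = 0.0361 - (-0.44) = 0.4761.
  D >= 0, so the roots are real: z = (-b +/- sqrt(D)) / (2a) = (0.19 +/- 0.69) / (-0.22).
    z_1 = (0.19 + 0.69) / (-0.22) = -4,   |z_1| = 4.
    z_2 = (0.19 - 0.69) / (-0.22) = 2.2727,   |z_2| = 2.2727.
Moduli of all roots: 1.2500, 4.0000, 2.2727.
All moduli strictly greater than 1? Yes.
Verdict: Stationary.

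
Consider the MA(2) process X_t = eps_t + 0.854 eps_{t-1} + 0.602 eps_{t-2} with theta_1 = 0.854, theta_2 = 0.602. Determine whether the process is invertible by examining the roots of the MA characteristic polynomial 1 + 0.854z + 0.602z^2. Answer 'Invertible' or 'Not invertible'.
\text{Invertible}

The MA(q) characteristic polynomial is P(z) = 1 + 0.854z + 0.602z^2.
Invertibility requires all roots to lie outside the unit circle, i.e. |z| > 1 for every root.
Set 1 + (0.854) z + (0.602) z^2 = 0, i.e. a z^2 + b z + c = 0 with a = 0.602, b = 0.854, c = 1.
Discriminant D = b^2 - 4ac = (0.854)^2 - 4*(0.602)*1 = 0.729316 - (2.408) = -1.678684.
D < 0, so the roots are the complex-conjugate pair z = (-b +/- i sqrt(-D)) / (2a) = -0.7093 +/- 1.0761i.
For a conjugate pair |z|^2 = z * conj(z) = (product of roots) = c/a = 1/(0.602) = 1.66113, so |z| = sqrt(1.66113) = 1.2888 for both roots.
Moduli of all roots: 1.2888, 1.2888.
All moduli strictly greater than 1? Yes.
Verdict: Invertible.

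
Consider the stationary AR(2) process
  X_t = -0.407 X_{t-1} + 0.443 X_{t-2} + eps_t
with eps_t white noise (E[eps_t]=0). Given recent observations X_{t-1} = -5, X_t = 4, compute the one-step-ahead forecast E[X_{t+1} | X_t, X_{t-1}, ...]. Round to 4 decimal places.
E[X_{t+1} \mid \mathcal F_t] = -3.8430

For an AR(p) model X_t = c + sum_i phi_i X_{t-i} + eps_t, the
one-step-ahead conditional mean is
  E[X_{t+1} | X_t, ...] = c + sum_i phi_i X_{t+1-i}.
Substitute known values:
  E[X_{t+1} | ...] = (-0.407) * (4) + (0.443) * (-5)
                   = -3.8430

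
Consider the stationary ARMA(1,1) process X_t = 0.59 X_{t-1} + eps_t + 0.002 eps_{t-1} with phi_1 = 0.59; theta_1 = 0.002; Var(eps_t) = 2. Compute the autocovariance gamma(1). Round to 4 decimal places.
\gamma(1) = 1.8184

Multiply the model equation by X_{t-k} and take expectations. With theta_0 = psi_0 = 1 and psi_j the MA(infinity) weights, this gives
  gamma(k) - sum_i phi_i gamma(k-i) = c_k,
  c_k = sigma^2 * sum_{j=k..q} theta_j psi_{j-k}   (c_k = 0 for k > q),
using gamma(-m) = gamma(m).
psi-weights needed (psi_j = theta_j + sum_i phi_i psi_{j-i}):
  psi_1 = theta_1 + phi_1 = 0.002 + (0.59) = 0.592
Right-hand sides:
  c_0 = sigma^2 (1 + theta_1 psi_1) = 2 * (1 + (0.002)(0.592)) = 2 * 1.001184 = 2.002368
  c_1 = sigma^2 theta_1 = 2 * (0.002) = 0.004
  c_2 = 0
Equations for k = 0 and k = 1 (AR order 1):
  gamma(0) = phi_1 gamma(1) + c_0
  gamma(1) = phi_1 gamma(0) + c_1
Substituting the second into the first: gamma(0) (1 - phi_1^2) = c_0 + phi_1 c_1, so
  gamma(0) = (c_0 + phi_1 c_1) / (1 - phi_1^2) = (2.002368 + (0.59)(0.004)) / (1 - (0.59)^2) = 2.004728 / 0.6519 = 3.075208.
  gamma(1) = phi_1 gamma(0) + c_1 = (0.59)(3.075208) + (0.004) = 1.818373.
Therefore gamma(1) = 1.8184 (to 4 decimal places).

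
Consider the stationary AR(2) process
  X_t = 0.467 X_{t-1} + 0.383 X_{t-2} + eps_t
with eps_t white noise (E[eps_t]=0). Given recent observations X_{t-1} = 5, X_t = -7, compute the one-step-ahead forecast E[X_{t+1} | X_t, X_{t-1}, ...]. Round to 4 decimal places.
E[X_{t+1} \mid \mathcal F_t] = -1.3540

For an AR(p) model X_t = c + sum_i phi_i X_{t-i} + eps_t, the
one-step-ahead conditional mean is
  E[X_{t+1} | X_t, ...] = c + sum_i phi_i X_{t+1-i}.
Substitute known values:
  E[X_{t+1} | ...] = (0.467) * (-7) + (0.383) * (5)
                   = -1.3540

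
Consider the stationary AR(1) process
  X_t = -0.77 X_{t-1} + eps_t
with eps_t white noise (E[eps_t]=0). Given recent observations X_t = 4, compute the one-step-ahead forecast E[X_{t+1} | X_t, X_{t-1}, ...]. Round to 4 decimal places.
E[X_{t+1} \mid \mathcal F_t] = -3.0800

For an AR(p) model X_t = c + sum_i phi_i X_{t-i} + eps_t, the
one-step-ahead conditional mean is
  E[X_{t+1} | X_t, ...] = c + sum_i phi_i X_{t+1-i}.
Substitute known values:
  E[X_{t+1} | ...] = (-0.77) * (4)
                   = -3.0800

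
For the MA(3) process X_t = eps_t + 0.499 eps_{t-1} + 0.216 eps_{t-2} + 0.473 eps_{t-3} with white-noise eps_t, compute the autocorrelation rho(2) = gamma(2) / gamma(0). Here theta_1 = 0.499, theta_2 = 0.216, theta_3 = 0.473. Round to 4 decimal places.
\rho(2) = 0.2975

For an MA(q) process with theta_0 = 1, the autocovariance is
  gamma(k) = sigma^2 * sum_{i=0..q-k} theta_i * theta_{i+k},
and rho(k) = gamma(k) / gamma(0). Sigma^2 cancels.
  numerator   = (1)*(0.216) + (0.499)*(0.473) = 0.452027.
  denominator = (1)^2 + (0.499)^2 + (0.216)^2 + (0.473)^2 = 1.519386.
  rho(2) = 0.452027 / 1.519386 = 0.2975.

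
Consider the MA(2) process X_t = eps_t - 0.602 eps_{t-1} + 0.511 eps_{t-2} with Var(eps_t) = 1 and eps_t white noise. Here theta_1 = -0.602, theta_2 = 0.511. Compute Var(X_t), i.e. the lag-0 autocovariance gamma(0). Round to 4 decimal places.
\gamma(0) = 1.6235

For an MA(q) process X_t = eps_t + sum_i theta_i eps_{t-i} with
Var(eps_t) = sigma^2, the variance is
  gamma(0) = sigma^2 * (1 + sum_i theta_i^2).
  sum_i theta_i^2 = (-0.602)^2 + (0.511)^2 = 0.362404 + 0.261121 = 0.623525.
  gamma(0) = 1 * (1 + 0.623525) = 1 * 1.623525 = 1.623525, which rounds to 1.6235.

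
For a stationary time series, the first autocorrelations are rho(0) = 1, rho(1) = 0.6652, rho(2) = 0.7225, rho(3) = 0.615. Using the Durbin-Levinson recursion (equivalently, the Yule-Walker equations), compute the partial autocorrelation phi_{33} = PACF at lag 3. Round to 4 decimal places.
\phi_{33} = 0.1000

The PACF at lag k is phi_{kk}, the last component of the solution
to the Yule-Walker system G_k phi = r_k where
  (G_k)_{ij} = rho(|i - j|), (r_k)_i = rho(i), i,j = 1..k.
Equivalently, Durbin-Levinson gives phi_{kk} iteratively:
  phi_{11} = rho(1)
  phi_{kk} = [rho(k) - sum_{j=1..k-1} phi_{k-1,j} rho(k-j)]
            / [1 - sum_{j=1..k-1} phi_{k-1,j} rho(j)],
  phi_{k,j} = phi_{k-1,j} - phi_{kk} phi_{k-1,k-j},  j = 1..k-1.
Step k = 1:
  phi_11 = rho(1) = 0.6652.
Step k = 2:
  phi_22 = [rho(2) - phi_11 rho(1)] / [1 - phi_11 rho(1)] = [0.7225 - (0.6652)(0.6652)] / [1 - (0.6652)(0.6652)]
         = 0.28000896 / 0.55750896 = 0.50225.
  Update: phi_21 = phi_11 - phi_22 phi_11 = 0.6652 - (0.50225)(0.6652) = 0.331103.
Step k = 3:
  phi_33 = [rho(3) - phi_21 rho(2) - phi_22 rho(1)] / [1 - phi_21 rho(1) - phi_22 rho(2)]
    numerator   = 0.615 - (0.331103)(0.7225) - (0.50225)(0.6652) = 0.04168114
    denominator = 1 - (0.331103)(0.6652) - (0.50225)(0.7225) = 0.41687442
  phi_33 = 0.04168114 / 0.41687442 = 0.1.
Therefore phi_{33} = 0.1000.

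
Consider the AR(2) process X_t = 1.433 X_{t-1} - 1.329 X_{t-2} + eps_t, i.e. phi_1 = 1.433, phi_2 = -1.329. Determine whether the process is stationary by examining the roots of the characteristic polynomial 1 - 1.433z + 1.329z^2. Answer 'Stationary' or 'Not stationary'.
\text{Not stationary}

The AR(p) characteristic polynomial is P(z) = 1 - 1.433z + 1.329z^2.
Stationarity requires all roots to lie outside the unit circle, i.e. |z| > 1 for every root.
Set 1 + (-1.433) z + (1.329) z^2 = 0, i.e. a z^2 + b z + c = 0 with a = 1.329, b = -1.433, c = 1.
Discriminant D = b^2 - 4ac = (-1.433)^2 - 4*(1.329)*1 = 2.053489 - (5.316) = -3.262511.
D < 0, so the roots are the complex-conjugate pair z = (-b +/- i sqrt(-D)) / (2a) = 0.5391 +/- 0.6795i.
For a conjugate pair |z|^2 = z * conj(z) = (product of roots) = c/a = 1/(1.329) = 0.752445, so |z| = sqrt(0.752445) = 0.8674 for both roots.
Moduli of all roots: 0.8674, 0.8674.
All moduli strictly greater than 1? No.
Verdict: Not stationary.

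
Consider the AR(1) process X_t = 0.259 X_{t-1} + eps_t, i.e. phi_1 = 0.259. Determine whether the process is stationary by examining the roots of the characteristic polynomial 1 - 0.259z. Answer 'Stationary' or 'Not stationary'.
\text{Stationary}

The AR(p) characteristic polynomial is P(z) = 1 - 0.259z.
Stationarity requires all roots to lie outside the unit circle, i.e. |z| > 1 for every root.
This is linear in z: 1 + (-0.259) z = 0  =>  z = -1/(-0.259) = 3.861004,  |z| = 3.861004.
Moduli of all roots: 3.8610.
All moduli strictly greater than 1? Yes.
Verdict: Stationary.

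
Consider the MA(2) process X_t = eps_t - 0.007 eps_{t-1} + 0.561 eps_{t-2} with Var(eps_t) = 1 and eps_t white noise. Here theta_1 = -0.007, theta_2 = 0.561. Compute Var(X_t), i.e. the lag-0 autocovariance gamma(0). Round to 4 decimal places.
\gamma(0) = 1.3148

For an MA(q) process X_t = eps_t + sum_i theta_i eps_{t-i} with
Var(eps_t) = sigma^2, the variance is
  gamma(0) = sigma^2 * (1 + sum_i theta_i^2).
  sum_i theta_i^2 = (-0.007)^2 + (0.561)^2 = 0.000049 + 0.314721 = 0.31477.
  gamma(0) = 1 * (1 + 0.31477) = 1 * 1.31477 = 1.31477, which rounds to 1.3148.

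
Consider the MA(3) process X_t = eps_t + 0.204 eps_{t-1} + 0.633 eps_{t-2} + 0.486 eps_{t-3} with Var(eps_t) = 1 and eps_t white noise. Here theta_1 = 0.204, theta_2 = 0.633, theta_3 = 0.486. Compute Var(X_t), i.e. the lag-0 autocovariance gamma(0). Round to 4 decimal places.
\gamma(0) = 1.6785

For an MA(q) process X_t = eps_t + sum_i theta_i eps_{t-i} with
Var(eps_t) = sigma^2, the variance is
  gamma(0) = sigma^2 * (1 + sum_i theta_i^2).
  sum_i theta_i^2 = (0.204)^2 + (0.633)^2 + (0.486)^2 = 0.041616 + 0.400689 + 0.236196 = 0.678501.
  gamma(0) = 1 * (1 + 0.678501) = 1 * 1.678501 = 1.678501, which rounds to 1.6785.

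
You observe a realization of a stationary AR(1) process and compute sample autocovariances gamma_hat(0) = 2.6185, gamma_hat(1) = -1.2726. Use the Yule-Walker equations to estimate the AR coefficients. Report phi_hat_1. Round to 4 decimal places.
\hat\phi_{1} = -0.4860

The Yule-Walker equations for an AR(p) process read, in matrix form,
  Gamma_p phi = r_p,   with   (Gamma_p)_{ij} = gamma(|i - j|),
                       (r_p)_i = gamma(i),   i,j = 1..p.
Substitute the sample gammas (Toeplitz matrix and right-hand side of size 1):
  Gamma_p = [[2.6185]]
  r_p     = [-1.2726]
With p = 1 this is the single equation gamma(0) phi_1 = gamma(1):
  phi_hat_1 = gamma(1) / gamma(0) = -1.2726 / 2.6185 = -0.4860.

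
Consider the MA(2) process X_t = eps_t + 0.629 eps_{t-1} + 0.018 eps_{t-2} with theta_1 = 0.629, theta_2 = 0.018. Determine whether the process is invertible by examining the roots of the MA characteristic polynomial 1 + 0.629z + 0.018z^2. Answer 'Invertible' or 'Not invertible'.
\text{Invertible}

The MA(q) characteristic polynomial is P(z) = 1 + 0.629z + 0.018z^2.
Invertibility requires all roots to lie outside the unit circle, i.e. |z| > 1 for every root.
Set 1 + (0.629) z + (0.018) z^2 = 0, i.e. a z^2 + b z + c = 0 with a = 0.018, b = 0.629, c = 1.
Discriminant D = b^2 - 4ac = (0.629)^2 - 4*(0.018)*1 = 0.395641 - (0.072) = 0.323641.
D >= 0, so the roots are real: z = (-b +/- sqrt(D)) / (2a) = (-0.629 +/- 0.568895) / (0.036).
  z_1 = (-0.629 + 0.568895) / (0.036) = -1.6696,   |z_1| = 1.6696.
  z_2 = (-0.629 - 0.568895) / (0.036) = -33.2748,   |z_2| = 33.2748.
Moduli of all roots: 1.6696, 33.2748.
All moduli strictly greater than 1? Yes.
Verdict: Invertible.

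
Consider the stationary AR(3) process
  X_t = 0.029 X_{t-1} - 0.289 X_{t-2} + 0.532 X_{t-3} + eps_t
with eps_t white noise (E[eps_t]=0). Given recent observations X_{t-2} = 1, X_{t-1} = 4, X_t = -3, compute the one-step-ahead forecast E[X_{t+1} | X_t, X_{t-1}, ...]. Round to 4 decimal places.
E[X_{t+1} \mid \mathcal F_t] = -0.7110

For an AR(p) model X_t = c + sum_i phi_i X_{t-i} + eps_t, the
one-step-ahead conditional mean is
  E[X_{t+1} | X_t, ...] = c + sum_i phi_i X_{t+1-i}.
Substitute known values:
  E[X_{t+1} | ...] = (0.029) * (-3) + (-0.289) * (4) + (0.532) * (1)
                   = -0.7110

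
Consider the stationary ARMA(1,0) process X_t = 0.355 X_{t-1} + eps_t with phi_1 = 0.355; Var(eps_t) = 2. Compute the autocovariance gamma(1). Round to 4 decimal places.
\gamma(1) = 0.8124

Multiply the model equation by X_{t-k} and take expectations. With theta_0 = psi_0 = 1 and psi_j the MA(infinity) weights, this gives
  gamma(k) - sum_i phi_i gamma(k-i) = c_k,
  c_k = sigma^2 * sum_{j=k..q} theta_j psi_{j-k}   (c_k = 0 for k > q),
using gamma(-m) = gamma(m).
Pure AR (q = 0): c_0 = sigma^2 = 2, c_k = 0 for k >= 1.
Equations for k = 0 and k = 1 (AR order 1):
  gamma(0) = phi_1 gamma(1) + c_0
  gamma(1) = phi_1 gamma(0) + c_1
Substituting the second into the first: gamma(0) (1 - phi_1^2) = c_0 + phi_1 c_1, so
  gamma(0) = c_0 / (1 - phi_1^2) = 2 / (1 - (0.355)^2) = 2 / 0.873975 = 2.288395.
  gamma(1) = phi_1 gamma(0) = (0.355)(2.288395) = 0.81238.
Therefore gamma(1) = 0.8124 (to 4 decimal places).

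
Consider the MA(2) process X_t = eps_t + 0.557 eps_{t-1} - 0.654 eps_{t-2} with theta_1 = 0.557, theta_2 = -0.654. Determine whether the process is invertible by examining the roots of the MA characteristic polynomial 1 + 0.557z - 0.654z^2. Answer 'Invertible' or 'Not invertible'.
\text{Not invertible}

The MA(q) characteristic polynomial is P(z) = 1 + 0.557z - 0.654z^2.
Invertibility requires all roots to lie outside the unit circle, i.e. |z| > 1 for every root.
Set 1 + (0.557) z + (-0.654) z^2 = 0, i.e. a z^2 + b z + c = 0 with a = -0.654, b = 0.557, c = 1.
Discriminant D = b^2 - 4ac = (0.557)^2 - 4*(-0.654)*1 = 0.310249 - (-2.616) = 2.926249.
D >= 0, so the roots are real: z = (-b +/- sqrt(D)) / (2a) = (-0.557 +/- 1.710628) / (-1.308).
  z_1 = (-0.557 + 1.710628) / (-1.308) = -0.882,   |z_1| = 0.882.
  z_2 = (-0.557 - 1.710628) / (-1.308) = 1.7337,   |z_2| = 1.7337.
Moduli of all roots: 0.8820, 1.7337.
All moduli strictly greater than 1? No.
Verdict: Not invertible.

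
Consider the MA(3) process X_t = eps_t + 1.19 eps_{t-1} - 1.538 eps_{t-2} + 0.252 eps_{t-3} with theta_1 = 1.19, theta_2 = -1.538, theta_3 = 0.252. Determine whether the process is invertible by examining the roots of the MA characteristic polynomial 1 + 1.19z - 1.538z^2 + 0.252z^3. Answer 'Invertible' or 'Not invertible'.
\text{Not invertible}

The MA(q) characteristic polynomial is P(z) = 1 + 1.19z - 1.538z^2 + 0.252z^3.
Invertibility requires all roots to lie outside the unit circle, i.e. |z| > 1 for every root.
Degree 3: look for a simple real root z0 first, then factor out (1 - z/z0) and solve the remaining quadratic.
Testing z0 = 5: P(5) = 1 + (1.19)(5) + (-1.538)(5)^2 + (0.252)(5)^3
  = 1 + (5.95) + (-38.45) + (31.5) = 0.  So z_0 = 5 is a root, |z_0| = 5.
Divide out the factor (1 - 0.2 z) = (1 - z/z0) (since 1/z0 = 0.2):
  P(z) = (1 - 0.2 z)(1 + (1.39) z + (-1.26) z^2)
  [check: z-coef 1.39 - (0.2) = 1.19; z^2-coef -1.26 - (0.2)(1.39) = -1.538; z^3-coef -(0.2)(-1.26) = 0.252.]
Remaining roots from the quadratic factor 1 + (1.39) z + (-1.26) z^2:
  Set 1 + (1.39) z + (-1.26) z^2 = 0, i.e. a z^2 + b z + c = 0 with a = -1.26, b = 1.39, c = 1.
  Discriminant D = b^2 - 4ac = (1.39)^2 - 4*(-1.26)*1 = 1.9321 - (-5.04) = 6.9721.
  D >= 0, so the roots are real: z = (-b +/- sqrt(D)) / (2a) = (-1.39 +/- 2.640473) / (-2.52).
    z_1 = (-1.39 + 2.640473) / (-2.52) = -0.4962,   |z_1| = 0.4962.
    z_2 = (-1.39 - 2.640473) / (-2.52) = 1.5994,   |z_2| = 1.5994.
Moduli of all roots: 5.0000, 0.4962, 1.5994.
All moduli strictly greater than 1? No.
Verdict: Not invertible.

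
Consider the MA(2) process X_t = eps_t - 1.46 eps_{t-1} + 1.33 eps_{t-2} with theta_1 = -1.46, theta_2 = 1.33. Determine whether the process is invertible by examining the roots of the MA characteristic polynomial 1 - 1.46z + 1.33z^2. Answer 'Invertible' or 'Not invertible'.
\text{Not invertible}

The MA(q) characteristic polynomial is P(z) = 1 - 1.46z + 1.33z^2.
Invertibility requires all roots to lie outside the unit circle, i.e. |z| > 1 for every root.
Set 1 + (-1.46) z + (1.33) z^2 = 0, i.e. a z^2 + b z + c = 0 with a = 1.33, b = -1.46, c = 1.
Discriminant D = b^2 - 4ac = (-1.46)^2 - 4*(1.33)*1 = 2.1316 - (5.32) = -3.1884.
D < 0, so the roots are the complex-conjugate pair z = (-b +/- i sqrt(-D)) / (2a) = 0.5489 +/- 0.6713i.
For a conjugate pair |z|^2 = z * conj(z) = (product of roots) = c/a = 1/(1.33) = 0.75188, so |z| = sqrt(0.75188) = 0.8671 for both roots.
Moduli of all roots: 0.8671, 0.8671.
All moduli strictly greater than 1? No.
Verdict: Not invertible.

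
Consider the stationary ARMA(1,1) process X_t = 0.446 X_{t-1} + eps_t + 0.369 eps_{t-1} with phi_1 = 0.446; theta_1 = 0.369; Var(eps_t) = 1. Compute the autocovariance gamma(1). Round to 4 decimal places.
\gamma(1) = 1.1848

Multiply the model equation by X_{t-k} and take expectations. With theta_0 = psi_0 = 1 and psi_j the MA(infinity) weights, this gives
  gamma(k) - sum_i phi_i gamma(k-i) = c_k,
  c_k = sigma^2 * sum_{j=k..q} theta_j psi_{j-k}   (c_k = 0 for k > q),
using gamma(-m) = gamma(m).
psi-weights needed (psi_j = theta_j + sum_i phi_i psi_{j-i}):
  psi_1 = theta_1 + phi_1 = 0.369 + (0.446) = 0.815
Right-hand sides:
  c_0 = sigma^2 (1 + theta_1 psi_1) = 1 * (1 + (0.369)(0.815)) = 1 * 1.300735 = 1.300735
  c_1 = sigma^2 theta_1 = 1 * (0.369) = 0.369
  c_2 = 0
Equations for k = 0 and k = 1 (AR order 1):
  gamma(0) = phi_1 gamma(1) + c_0
  gamma(1) = phi_1 gamma(0) + c_1
Substituting the second into the first: gamma(0) (1 - phi_1^2) = c_0 + phi_1 c_1, so
  gamma(0) = (c_0 + phi_1 c_1) / (1 - phi_1^2) = (1.300735 + (0.446)(0.369)) / (1 - (0.446)^2) = 1.465309 / 0.801084 = 1.829158.
  gamma(1) = phi_1 gamma(0) + c_1 = (0.446)(1.829158) + (0.369) = 1.184804.
Therefore gamma(1) = 1.1848 (to 4 decimal places).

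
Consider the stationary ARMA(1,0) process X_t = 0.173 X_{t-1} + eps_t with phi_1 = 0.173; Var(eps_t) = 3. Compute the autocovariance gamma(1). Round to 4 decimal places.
\gamma(1) = 0.5350

Multiply the model equation by X_{t-k} and take expectations. With theta_0 = psi_0 = 1 and psi_j the MA(infinity) weights, this gives
  gamma(k) - sum_i phi_i gamma(k-i) = c_k,
  c_k = sigma^2 * sum_{j=k..q} theta_j psi_{j-k}   (c_k = 0 for k > q),
using gamma(-m) = gamma(m).
Pure AR (q = 0): c_0 = sigma^2 = 3, c_k = 0 for k >= 1.
Equations for k = 0 and k = 1 (AR order 1):
  gamma(0) = phi_1 gamma(1) + c_0
  gamma(1) = phi_1 gamma(0) + c_1
Substituting the second into the first: gamma(0) (1 - phi_1^2) = c_0 + phi_1 c_1, so
  gamma(0) = c_0 / (1 - phi_1^2) = 3 / (1 - (0.173)^2) = 3 / 0.970071 = 3.092557.
  gamma(1) = phi_1 gamma(0) = (0.173)(3.092557) = 0.535012.
Therefore gamma(1) = 0.5350 (to 4 decimal places).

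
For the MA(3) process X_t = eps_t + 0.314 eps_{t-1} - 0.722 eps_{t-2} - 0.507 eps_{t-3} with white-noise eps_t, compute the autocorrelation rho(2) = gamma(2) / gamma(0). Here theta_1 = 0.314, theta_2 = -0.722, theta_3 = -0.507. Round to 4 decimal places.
\rho(2) = -0.4695

For an MA(q) process with theta_0 = 1, the autocovariance is
  gamma(k) = sigma^2 * sum_{i=0..q-k} theta_i * theta_{i+k},
and rho(k) = gamma(k) / gamma(0). Sigma^2 cancels.
  numerator   = (1)*(-0.722) + (0.314)*(-0.507) = -0.881198.
  denominator = (1)^2 + (0.314)^2 + (-0.722)^2 + (-0.507)^2 = 1.876929.
  rho(2) = -0.881198 / 1.876929 = -0.4695.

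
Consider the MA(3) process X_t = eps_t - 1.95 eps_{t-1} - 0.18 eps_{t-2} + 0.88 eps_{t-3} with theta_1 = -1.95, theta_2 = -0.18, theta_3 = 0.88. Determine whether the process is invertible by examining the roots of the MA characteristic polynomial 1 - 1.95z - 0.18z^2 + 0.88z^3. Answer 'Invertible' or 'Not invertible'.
\text{Not invertible}

The MA(q) characteristic polynomial is P(z) = 1 - 1.95z - 0.18z^2 + 0.88z^3.
Invertibility requires all roots to lie outside the unit circle, i.e. |z| > 1 for every root.
Degree 3: look for a simple real root z0 first, then factor out (1 - z/z0) and solve the remaining quadratic.
Testing z0 = 1.25: P(1.25) = 1 + (-1.95)(1.25) + (-0.18)(1.25)^2 + (0.88)(1.25)^3
  = 1 + (-2.4375) + (-0.28125) + (1.71875) = 0.  So z_0 = 1.25 is a root, |z_0| = 1.25.
Divide out the factor (1 - 0.8 z) = (1 - z/z0) (since 1/z0 = 0.8):
  P(z) = (1 - 0.8 z)(1 + (-1.15) z + (-1.1) z^2)
  [check: z-coef -1.15 - (0.8) = -1.95; z^2-coef -1.1 - (0.8)(-1.15) = -0.18; z^3-coef -(0.8)(-1.1) = 0.88.]
Remaining roots from the quadratic factor 1 + (-1.15) z + (-1.1) z^2:
  Set 1 + (-1.15) z + (-1.1) z^2 = 0, i.e. a z^2 + b z + c = 0 with a = -1.1, b = -1.15, c = 1.
  Discriminant D = b^2 - 4ac = (-1.15)^2 - 4*(-1.1)*1 = 1.3225 - (-4.4) = 5.7225.
  D >= 0, so the roots are real: z = (-b +/- sqrt(D)) / (2a) = (1.15 +/- 2.392175) / (-2.2).
    z_1 = (1.15 + 2.392175) / (-2.2) = -1.6101,   |z_1| = 1.6101.
    z_2 = (1.15 - 2.392175) / (-2.2) = 0.5646,   |z_2| = 0.5646.
Moduli of all roots: 1.2500, 1.6101, 0.5646.
All moduli strictly greater than 1? No.
Verdict: Not invertible.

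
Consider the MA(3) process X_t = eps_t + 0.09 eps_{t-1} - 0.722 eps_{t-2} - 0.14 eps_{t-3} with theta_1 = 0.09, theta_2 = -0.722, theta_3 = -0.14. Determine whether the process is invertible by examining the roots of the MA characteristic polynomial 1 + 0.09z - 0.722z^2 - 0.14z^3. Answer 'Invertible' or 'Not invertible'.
\text{Invertible}

The MA(q) characteristic polynomial is P(z) = 1 + 0.09z - 0.722z^2 - 0.14z^3.
Invertibility requires all roots to lie outside the unit circle, i.e. |z| > 1 for every root.
Degree 3: look for a simple real root z0 first, then factor out (1 - z/z0) and solve the remaining quadratic.
Testing z0 = -5: P(-5) = 1 + (0.09)(-5) + (-0.722)(-5)^2 + (-0.14)(-5)^3
  = 1 + (-0.45) + (-18.05) + (17.5) = 0.  So z_0 = -5 is a root, |z_0| = 5.
Divide out the factor (1 + 0.2 z) = (1 - z/z0) (since 1/z0 = -0.2):
  P(z) = (1 + 0.2 z)(1 + (-0.11) z + (-0.7) z^2)
  [check: z-coef -0.11 - (-0.2) = 0.09; z^2-coef -0.7 - (-0.2)(-0.11) = -0.722; z^3-coef -(-0.2)(-0.7) = -0.14.]
Remaining roots from the quadratic factor 1 + (-0.11) z + (-0.7) z^2:
  Set 1 + (-0.11) z + (-0.7) z^2 = 0, i.e. a z^2 + b z + c = 0 with a = -0.7, b = -0.11, c = 1.
  Discriminant D = b^2 - 4ac = (-0.11)^2 - 4*(-0.7)*1 = 0.0121 - (-2.8) = 2.8121.
  D >= 0, so the roots are real: z = (-b +/- sqrt(D)) / (2a) = (0.11 +/- 1.676932) / (-1.4).
    z_1 = (0.11 + 1.676932) / (-1.4) = -1.2764,   |z_1| = 1.2764.
    z_2 = (0.11 - 1.676932) / (-1.4) = 1.1192,   |z_2| = 1.1192.
Moduli of all roots: 5.0000, 1.2764, 1.1192.
All moduli strictly greater than 1? Yes.
Verdict: Invertible.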